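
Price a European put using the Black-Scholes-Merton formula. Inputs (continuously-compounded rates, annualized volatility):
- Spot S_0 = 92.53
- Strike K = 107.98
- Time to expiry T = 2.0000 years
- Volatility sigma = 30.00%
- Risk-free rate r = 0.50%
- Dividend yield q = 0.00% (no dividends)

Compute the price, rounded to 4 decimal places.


Answer: Price = 24.8848

Derivation:
d1 = (ln(S/K) + (r - q + 0.5*sigma^2) * T) / (sigma * sqrt(T)) = -0.12825293
d2 = d1 - sigma * sqrt(T) = -0.55251700
exp(-rT) = 0.99004983; exp(-qT) = 1.00000000
P = K * exp(-rT) * N(-d2) - S_0 * exp(-qT) * N(-d1)
N(-d1) = 0.55102559; N(-d2) = 0.70970290
P = 107.9800 * 0.99004983 * 0.70970290 - 92.5300 * 1.00000000 * 0.55102559 = 24.8848


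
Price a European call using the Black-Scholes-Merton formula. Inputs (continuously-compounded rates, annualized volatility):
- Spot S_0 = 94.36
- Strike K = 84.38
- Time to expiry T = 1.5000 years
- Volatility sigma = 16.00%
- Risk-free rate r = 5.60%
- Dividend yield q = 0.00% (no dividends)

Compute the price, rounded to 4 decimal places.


d1 = (ln(S/K) + (r - q + 0.5*sigma^2) * T) / (sigma * sqrt(T)) = 1.09710016
d2 = d1 - sigma * sqrt(T) = 0.90114098
exp(-rT) = 0.91943126; exp(-qT) = 1.00000000
C = S_0 * exp(-qT) * N(d1) - K * exp(-rT) * N(d2)
N(d1) = 0.86370120; N(d2) = 0.81624332
C = 94.3600 * 1.00000000 * 0.86370120 - 84.3800 * 0.91943126 * 0.81624332 = 18.1734

Answer: Price = 18.1734


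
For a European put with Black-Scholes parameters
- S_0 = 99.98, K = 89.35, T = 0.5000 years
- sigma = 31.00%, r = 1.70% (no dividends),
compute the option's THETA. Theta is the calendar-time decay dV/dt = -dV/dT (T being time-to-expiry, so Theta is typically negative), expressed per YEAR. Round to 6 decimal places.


Answer: Theta = -6.530640

Derivation:
d1 = 0.6611855532; d2 = 0.4419824511
phi(d1) = 0.3206126119; exp(-qT) = 1.0000000000; exp(-rT) = 0.9915360229
Theta = -S*exp(-qT)*phi(d1)*sigma/(2*sqrt(T)) + r*K*exp(-rT)*N(-d2) - q*S*exp(-qT)*N(-d1)
N(-d1) = 0.2542466624; N(-d2) = 0.3292509525; sqrt(T) = 0.7071067812
Term 1 = -99.9800 * 1.0000000000 * 0.3206126119 * 0.3100 / (2 * 0.7071067812) = -7.0265223265
Term 2 = 0.0170 * 89.3500 * 0.9915360229 * 0.3292509525 = 0.4958827662
Term 3 = 0 (no dividend yield, q = 0)
Theta = -7.0265223265 + (0.4958827662) + (0.0000000000) = -6.530640


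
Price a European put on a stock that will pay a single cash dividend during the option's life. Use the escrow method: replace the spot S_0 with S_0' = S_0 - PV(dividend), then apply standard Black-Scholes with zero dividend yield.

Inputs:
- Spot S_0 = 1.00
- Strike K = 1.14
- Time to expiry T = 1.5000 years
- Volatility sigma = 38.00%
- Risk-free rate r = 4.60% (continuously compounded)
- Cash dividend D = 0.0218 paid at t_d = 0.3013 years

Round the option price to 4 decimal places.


PV(D) = D * exp(-r * t_d) = 0.0218 * 0.98623580 = 0.02149994
S_0' = S_0 - PV(D) = 1.0000 - 0.02149994 = 0.97850006
d1 = (ln(S_0'/K) + (r + sigma^2/2)*T) / (sigma*sqrt(T)) = 0.05272270
d2 = d1 - sigma*sqrt(T) = -0.41268035
exp(-rT) = 0.93332668
N(-d1) = 0.47897643; N(-d2) = 0.66007959
P = K * exp(-rT) * N(-d2) - S_0' * N(-d1) = 1.1400 * 0.93332668 * 0.66007959 - 0.97850006 * 0.47897643 = 0.2336

Answer: Price = 0.2336


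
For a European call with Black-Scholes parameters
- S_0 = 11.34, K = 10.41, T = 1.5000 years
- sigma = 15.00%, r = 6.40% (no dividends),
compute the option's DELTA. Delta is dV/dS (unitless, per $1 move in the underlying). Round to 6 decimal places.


Answer: Delta = 0.859972

Derivation:
d1 = 1.0801945793; d2 = 0.8964828486
phi(d1) = 0.2226067098; exp(-qT) = 1.0000000000; exp(-rT) = 0.9084640161
N(d1) = 0.8599722291
Delta = exp(-qT) * N(d1) = 1.0000000000 * 0.8599722291 = 0.859972


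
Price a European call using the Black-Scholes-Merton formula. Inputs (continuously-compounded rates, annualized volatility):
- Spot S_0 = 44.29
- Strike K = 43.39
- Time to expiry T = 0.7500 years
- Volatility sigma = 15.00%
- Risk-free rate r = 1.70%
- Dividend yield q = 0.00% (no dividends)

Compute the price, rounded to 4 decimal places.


Answer: Price = 3.0545

Derivation:
d1 = (ln(S/K) + (r - q + 0.5*sigma^2) * T) / (sigma * sqrt(T)) = 0.32114083
d2 = d1 - sigma * sqrt(T) = 0.19123702
exp(-rT) = 0.98733094; exp(-qT) = 1.00000000
C = S_0 * exp(-qT) * N(d1) - K * exp(-rT) * N(d2)
N(d1) = 0.62594817; N(d2) = 0.57583005
C = 44.2900 * 1.00000000 * 0.62594817 - 43.3900 * 0.98733094 * 0.57583005 = 3.0545


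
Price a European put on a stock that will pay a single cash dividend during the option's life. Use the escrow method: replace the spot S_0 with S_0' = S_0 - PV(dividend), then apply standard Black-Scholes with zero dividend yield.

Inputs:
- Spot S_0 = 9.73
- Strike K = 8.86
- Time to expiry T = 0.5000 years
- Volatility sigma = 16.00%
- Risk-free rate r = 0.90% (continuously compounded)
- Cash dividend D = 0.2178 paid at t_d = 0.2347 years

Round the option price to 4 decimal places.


Answer: Price = 0.1561

Derivation:
PV(D) = D * exp(-r * t_d) = 0.2178 * 0.99788993 = 0.21734043
S_0' = S_0 - PV(D) = 9.7300 - 0.21734043 = 9.51265957
d1 = (ln(S_0'/K) + (r + sigma^2/2)*T) / (sigma*sqrt(T)) = 0.72457880
d2 = d1 - sigma*sqrt(T) = 0.61144172
exp(-rT) = 0.99551011
N(-d1) = 0.23435523; N(-d2) = 0.27045360
P = K * exp(-rT) * N(-d2) - S_0' * N(-d1) = 8.8600 * 0.99551011 * 0.27045360 - 9.51265957 * 0.23435523 = 0.1561


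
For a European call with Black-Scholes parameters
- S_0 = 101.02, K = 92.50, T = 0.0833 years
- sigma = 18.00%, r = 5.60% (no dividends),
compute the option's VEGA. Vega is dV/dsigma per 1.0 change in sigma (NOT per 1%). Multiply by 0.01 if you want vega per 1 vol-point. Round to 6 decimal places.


Answer: Vega = 2.253421

Derivation:
d1 = 1.8117821676; d2 = 1.7598310367
phi(d1) = 0.0772880564; exp(-qT) = 1.0000000000; exp(-rT) = 0.9953460633
Vega = S * exp(-qT) * phi(d1) * sqrt(T) = 101.0200 * 1.0000000000 * 0.0772880564 * 0.2886173938 = 2.253421


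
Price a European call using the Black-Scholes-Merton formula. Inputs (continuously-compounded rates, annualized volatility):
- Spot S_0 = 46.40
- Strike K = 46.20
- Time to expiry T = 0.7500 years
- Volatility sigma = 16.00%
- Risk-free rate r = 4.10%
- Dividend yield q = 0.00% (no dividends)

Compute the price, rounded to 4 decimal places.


d1 = (ln(S/K) + (r - q + 0.5*sigma^2) * T) / (sigma * sqrt(T)) = 0.32237551
d2 = d1 - sigma * sqrt(T) = 0.18381145
exp(-rT) = 0.96971797; exp(-qT) = 1.00000000
C = S_0 * exp(-qT) * N(d1) - K * exp(-rT) * N(d2)
N(d1) = 0.62641588; N(d2) = 0.57291931
C = 46.4000 * 1.00000000 * 0.62641588 - 46.2000 * 0.96971797 * 0.57291931 = 3.3984

Answer: Price = 3.3984


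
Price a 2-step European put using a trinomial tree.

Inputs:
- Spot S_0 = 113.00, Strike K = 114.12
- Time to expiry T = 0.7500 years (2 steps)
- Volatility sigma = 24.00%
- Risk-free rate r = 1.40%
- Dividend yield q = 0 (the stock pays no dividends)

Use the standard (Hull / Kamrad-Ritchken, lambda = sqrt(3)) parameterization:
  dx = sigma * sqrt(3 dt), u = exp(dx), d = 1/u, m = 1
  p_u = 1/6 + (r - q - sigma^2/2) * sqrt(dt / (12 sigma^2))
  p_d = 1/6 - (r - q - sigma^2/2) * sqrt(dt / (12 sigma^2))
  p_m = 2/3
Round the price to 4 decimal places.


dt = T/N = 0.375000; dx = sigma*sqrt(3*dt) = 0.254558
u = exp(dx) = 1.289892; d = 1/u = 0.775259
p_u = 0.155765, p_m = 0.666667, p_d = 0.177568
Discount per step: exp(-r*dt) = 0.994764
Stock lattice S(k, j) with j the centered position index:
  k=0: S(0,+0) = 113.0000
  k=1: S(1,-1) = 87.6042; S(1,+0) = 113.0000; S(1,+1) = 145.7578
  k=2: S(2,-2) = 67.9160; S(2,-1) = 87.6042; S(2,+0) = 113.0000; S(2,+1) = 145.7578; S(2,+2) = 188.0118
Terminal payoffs V(N, j) = max(K - S_T, 0):
  V(2,-2) = 46.204048; V(2,-1) = 26.515762; V(2,+0) = 1.120000; V(2,+1) = 0.000000; V(2,+2) = 0.000000
Backward induction: V(k, j) = exp(-r*dt) * [p_u * V(k+1, j+1) + p_m * V(k+1, j) + p_d * V(k+1, j-1)]
  V(1,-1) = exp(-r*dt) * [p_u*1.120000 + p_m*26.515762 + p_d*46.204048] = 25.919552
  V(1,+0) = exp(-r*dt) * [p_u*0.000000 + p_m*1.120000 + p_d*26.515762] = 5.426451
  V(1,+1) = exp(-r*dt) * [p_u*0.000000 + p_m*0.000000 + p_d*1.120000] = 0.197835
  V(0,+0) = exp(-r*dt) * [p_u*0.197835 + p_m*5.426451 + p_d*25.919552] = 8.207726

Answer: Price = V(0,0) = 8.2077


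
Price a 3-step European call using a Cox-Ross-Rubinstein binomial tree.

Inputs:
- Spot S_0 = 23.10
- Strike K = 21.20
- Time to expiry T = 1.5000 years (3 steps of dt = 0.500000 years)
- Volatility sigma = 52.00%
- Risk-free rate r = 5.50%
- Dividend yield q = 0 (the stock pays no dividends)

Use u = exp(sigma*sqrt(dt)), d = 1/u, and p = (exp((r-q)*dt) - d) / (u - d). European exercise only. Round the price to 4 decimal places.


dt = T/N = 0.500000
u = exp(sigma*sqrt(dt)) = 1.444402; d = 1/u = 0.692328
p = (exp((r-q)*dt) - d) / (u - d) = 0.446171
Discount per step: exp(-r*dt) = 0.972875
Stock lattice S(k, i) with i counting down-moves:
  k=0: S(0,0) = 23.1000
  k=1: S(1,0) = 33.3657; S(1,1) = 15.9928
  k=2: S(2,0) = 48.1935; S(2,1) = 23.1000; S(2,2) = 11.0722
  k=3: S(3,0) = 69.6108; S(3,1) = 33.3657; S(3,2) = 15.9928; S(3,3) = 7.6656
Terminal payoffs V(N, i) = max(S_T - K, 0):
  V(3,0) = 48.410763; V(3,1) = 12.165691; V(3,2) = 0.000000; V(3,3) = 0.000000
Backward induction: V(k, i) = exp(-r*dt) * [p * V(k+1, i) + (1-p) * V(k+1, i+1)].
  V(2,0) = exp(-r*dt) * [p*48.410763 + (1-p)*12.165691] = 27.568533
  V(2,1) = exp(-r*dt) * [p*12.165691 + (1-p)*0.000000] = 5.280742
  V(2,2) = exp(-r*dt) * [p*0.000000 + (1-p)*0.000000] = 0.000000
  V(1,0) = exp(-r*dt) * [p*27.568533 + (1-p)*5.280742] = 14.811926
  V(1,1) = exp(-r*dt) * [p*5.280742 + (1-p)*0.000000] = 2.292203
  V(0,0) = exp(-r*dt) * [p*14.811926 + (1-p)*2.292203] = 7.664443

Answer: Price = V(0,0) = 7.6644


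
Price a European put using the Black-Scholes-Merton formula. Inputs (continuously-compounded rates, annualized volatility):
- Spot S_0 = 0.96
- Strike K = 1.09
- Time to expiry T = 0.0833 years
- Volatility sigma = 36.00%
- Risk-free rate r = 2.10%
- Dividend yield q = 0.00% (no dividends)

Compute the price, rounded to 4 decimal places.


Answer: Price = 0.1340

Derivation:
d1 = (ln(S/K) + (r - q + 0.5*sigma^2) * T) / (sigma * sqrt(T)) = -1.15351243
d2 = d1 - sigma * sqrt(T) = -1.25741469
exp(-rT) = 0.99825223; exp(-qT) = 1.00000000
P = K * exp(-rT) * N(-d2) - S_0 * exp(-qT) * N(-d1)
N(-d1) = 0.87564994; N(-d2) = 0.89569824
P = 1.0900 * 0.99825223 * 0.89569824 - 0.9600 * 1.00000000 * 0.87564994 = 0.1340


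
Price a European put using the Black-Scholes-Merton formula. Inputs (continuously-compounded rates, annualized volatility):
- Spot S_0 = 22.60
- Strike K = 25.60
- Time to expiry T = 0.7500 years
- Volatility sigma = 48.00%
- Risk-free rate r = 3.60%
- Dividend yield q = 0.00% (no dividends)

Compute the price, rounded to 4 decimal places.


d1 = (ln(S/K) + (r - q + 0.5*sigma^2) * T) / (sigma * sqrt(T)) = -0.02704512
d2 = d1 - sigma * sqrt(T) = -0.44273731
exp(-rT) = 0.97336124; exp(-qT) = 1.00000000
P = K * exp(-rT) * N(-d2) - S_0 * exp(-qT) * N(-d1)
N(-d1) = 0.51078813; N(-d2) = 0.67102213
P = 25.6000 * 0.97336124 * 0.67102213 - 22.6000 * 1.00000000 * 0.51078813 = 5.1767

Answer: Price = 5.1767


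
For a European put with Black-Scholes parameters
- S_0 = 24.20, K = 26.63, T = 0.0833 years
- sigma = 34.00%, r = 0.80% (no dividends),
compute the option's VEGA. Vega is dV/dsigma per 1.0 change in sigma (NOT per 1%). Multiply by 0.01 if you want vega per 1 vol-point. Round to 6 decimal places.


Answer: Vega = 1.826246

Derivation:
d1 = -0.9192367861; d2 = -1.0173667000
phi(d1) = 0.2614697535; exp(-qT) = 1.0000000000; exp(-rT) = 0.9993338220
Vega = S * exp(-qT) * phi(d1) * sqrt(T) = 24.2000 * 1.0000000000 * 0.2614697535 * 0.2886173938 = 1.826246


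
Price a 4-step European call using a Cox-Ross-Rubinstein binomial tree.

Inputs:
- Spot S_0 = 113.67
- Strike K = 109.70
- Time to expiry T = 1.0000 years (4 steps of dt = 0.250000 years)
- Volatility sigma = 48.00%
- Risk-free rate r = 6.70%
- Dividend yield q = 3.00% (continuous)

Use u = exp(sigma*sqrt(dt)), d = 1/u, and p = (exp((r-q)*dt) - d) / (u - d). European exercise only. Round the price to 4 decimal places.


dt = T/N = 0.250000
u = exp(sigma*sqrt(dt)) = 1.271249; d = 1/u = 0.786628
p = (exp((r-q)*dt) - d) / (u - d) = 0.459462
Discount per step: exp(-r*dt) = 0.983390
Stock lattice S(k, i) with i counting down-moves:
  k=0: S(0,0) = 113.6700
  k=1: S(1,0) = 144.5029; S(1,1) = 89.4160
  k=2: S(2,0) = 183.6992; S(2,1) = 113.6700; S(2,2) = 70.3371
  k=3: S(3,0) = 233.5274; S(3,1) = 144.5029; S(3,2) = 89.4160; S(3,3) = 55.3291
  k=4: S(4,0) = 296.8715; S(4,1) = 183.6992; S(4,2) = 113.6700; S(4,3) = 70.3371; S(4,4) = 43.5234
Terminal payoffs V(N, i) = max(S_T - K, 0):
  V(4,0) = 187.171538; V(4,1) = 73.999177; V(4,2) = 3.970000; V(4,3) = 0.000000; V(4,4) = 0.000000
Backward induction: V(k, i) = exp(-r*dt) * [p * V(k+1, i) + (1-p) * V(k+1, i+1)].
  V(3,0) = exp(-r*dt) * [p*187.171538 + (1-p)*73.999177] = 123.904691
  V(3,1) = exp(-r*dt) * [p*73.999177 + (1-p)*3.970000] = 35.545345
  V(3,2) = exp(-r*dt) * [p*3.970000 + (1-p)*0.000000] = 1.793765
  V(3,3) = exp(-r*dt) * [p*0.000000 + (1-p)*0.000000] = 0.000000
  V(2,0) = exp(-r*dt) * [p*123.904691 + (1-p)*35.545345] = 74.878329
  V(2,1) = exp(-r*dt) * [p*35.545345 + (1-p)*1.793765] = 17.013949
  V(2,2) = exp(-r*dt) * [p*1.793765 + (1-p)*0.000000] = 0.810477
  V(1,0) = exp(-r*dt) * [p*74.878329 + (1-p)*17.013949] = 42.876206
  V(1,1) = exp(-r*dt) * [p*17.013949 + (1-p)*0.810477] = 8.118231
  V(0,0) = exp(-r*dt) * [p*42.876206 + (1-p)*8.118231] = 23.688082

Answer: Price = V(0,0) = 23.6881


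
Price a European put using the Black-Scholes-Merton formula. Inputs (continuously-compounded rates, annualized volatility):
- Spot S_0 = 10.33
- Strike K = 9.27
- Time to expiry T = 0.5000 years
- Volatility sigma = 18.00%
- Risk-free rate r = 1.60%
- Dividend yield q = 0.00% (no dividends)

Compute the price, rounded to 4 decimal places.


d1 = (ln(S/K) + (r - q + 0.5*sigma^2) * T) / (sigma * sqrt(T)) = 0.97713439
d2 = d1 - sigma * sqrt(T) = 0.84985517
exp(-rT) = 0.99203191; exp(-qT) = 1.00000000
P = K * exp(-rT) * N(-d2) - S_0 * exp(-qT) * N(-d1)
N(-d1) = 0.16425131; N(-d2) = 0.19770281
P = 9.2700 * 0.99203191 * 0.19770281 - 10.3300 * 1.00000000 * 0.16425131 = 0.1214

Answer: Price = 0.1214


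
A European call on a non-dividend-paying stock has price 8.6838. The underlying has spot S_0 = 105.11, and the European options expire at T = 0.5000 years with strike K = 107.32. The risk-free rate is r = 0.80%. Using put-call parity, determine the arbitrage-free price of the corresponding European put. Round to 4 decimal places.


Put-call parity: C - P = S_0 * exp(-qT) - K * exp(-rT).
S_0 * exp(-qT) = 105.1100 * 1.00000000 = 105.11000000
K * exp(-rT) = 107.3200 * 0.99600799 = 106.89157742
P = C - S*exp(-qT) + K*exp(-rT)
P = 8.6838 - 105.11000000 + 106.89157742 = 10.4654

Answer: Put price = 10.4654


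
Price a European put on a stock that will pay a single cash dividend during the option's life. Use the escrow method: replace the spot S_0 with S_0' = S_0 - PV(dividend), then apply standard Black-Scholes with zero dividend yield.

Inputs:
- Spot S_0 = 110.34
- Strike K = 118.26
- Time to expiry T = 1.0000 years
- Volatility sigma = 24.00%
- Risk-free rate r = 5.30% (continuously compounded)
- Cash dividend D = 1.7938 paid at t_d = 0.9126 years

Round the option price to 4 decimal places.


Answer: Price = 12.3994

Derivation:
PV(D) = D * exp(-r * t_d) = 1.7938 * 0.95278329 = 1.70910266
S_0' = S_0 - PV(D) = 110.3400 - 1.70910266 = 108.63089734
d1 = (ln(S_0'/K) + (r + sigma^2/2)*T) / (sigma*sqrt(T)) = -0.01304049
d2 = d1 - sigma*sqrt(T) = -0.25304049
exp(-rT) = 0.94838001
N(-d1) = 0.50520226; N(-d2) = 0.59988154
P = K * exp(-rT) * N(-d2) - S_0' * N(-d1) = 118.2600 * 0.94838001 * 0.59988154 - 108.63089734 * 0.50520226 = 12.3994


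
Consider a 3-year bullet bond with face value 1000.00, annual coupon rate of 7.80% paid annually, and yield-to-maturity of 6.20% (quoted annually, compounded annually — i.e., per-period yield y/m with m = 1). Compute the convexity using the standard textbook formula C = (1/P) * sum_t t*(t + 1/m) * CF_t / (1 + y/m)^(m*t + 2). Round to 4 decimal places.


Coupon per period c = face * coupon_rate / m = 78.000000
Periods per year m = 1; per-period yield y/m = 0.062000
Number of cashflows N = 3
Cashflows (t years, CF_t, discount factor 1/(1+y/m)^(m*t), PV):
  t = 1.0000: CF_t = 78.000000, DF = 0.941620, PV = 73.446328
  t = 2.0000: CF_t = 78.000000, DF = 0.886647, PV = 69.158501
  t = 3.0000: CF_t = 1078.000000, DF = 0.834885, PV = 900.005598
Price P = sum_t PV_t = 1042.610426
Convexity numerator sum_t t*(t + 1/m) * CF_t / (1+y/m)^(m*t + 2):
  t = 1.0000: term = 130.241997
  t = 2.0000: term = 367.915247
  t = 3.0000: term = 9575.851955
Convexity = (1/P) * sum = 10074.009200 / 1042.610426 = 9.662295

Answer: Convexity = 9.6623


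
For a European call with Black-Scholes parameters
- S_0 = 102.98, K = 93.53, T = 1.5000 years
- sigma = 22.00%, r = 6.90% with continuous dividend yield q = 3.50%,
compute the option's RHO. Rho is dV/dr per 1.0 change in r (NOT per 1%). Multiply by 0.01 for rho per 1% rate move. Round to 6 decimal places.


d1 = 0.6812274223; d2 = 0.4117835506
phi(d1) = 0.3163285363; exp(-qT) = 0.9488543211; exp(-rT) = 0.9016760227
N(d2) = 0.6597509604
Rho = K*T*exp(-rT)*N(d2) = 93.5300 * 1.5000 * 0.9016760227 * 0.6597509604 = 83.458917

Answer: Rho = 83.458917


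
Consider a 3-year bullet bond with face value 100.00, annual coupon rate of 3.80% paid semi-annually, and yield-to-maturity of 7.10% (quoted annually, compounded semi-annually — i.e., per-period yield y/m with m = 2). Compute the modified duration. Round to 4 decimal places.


Coupon per period c = face * coupon_rate / m = 1.900000
Periods per year m = 2; per-period yield y/m = 0.035500
Number of cashflows N = 6
Cashflows (t years, CF_t, discount factor 1/(1+y/m)^(m*t), PV):
  t = 0.5000: CF_t = 1.900000, DF = 0.965717, PV = 1.834862
  t = 1.0000: CF_t = 1.900000, DF = 0.932609, PV = 1.771958
  t = 1.5000: CF_t = 1.900000, DF = 0.900637, PV = 1.711210
  t = 2.0000: CF_t = 1.900000, DF = 0.869760, PV = 1.652545
  t = 2.5000: CF_t = 1.900000, DF = 0.839942, PV = 1.595890
  t = 3.0000: CF_t = 101.900000, DF = 0.811147, PV = 82.655844
Price P = sum_t PV_t = 91.222309
First compute Macaulay numerator sum_t t * PV_t:
  t * PV_t at t = 0.5000: 0.917431
  t * PV_t at t = 1.0000: 1.771958
  t * PV_t at t = 1.5000: 2.566815
  t * PV_t at t = 2.0000: 3.305089
  t * PV_t at t = 2.5000: 3.989726
  t * PV_t at t = 3.0000: 247.967532
Macaulay duration D = 260.518551 / 91.222309 = 2.855864
Modified duration = D / (1 + y/m) = 2.855864 / (1 + 0.035500) = 2.757957

Answer: Modified duration = 2.7580


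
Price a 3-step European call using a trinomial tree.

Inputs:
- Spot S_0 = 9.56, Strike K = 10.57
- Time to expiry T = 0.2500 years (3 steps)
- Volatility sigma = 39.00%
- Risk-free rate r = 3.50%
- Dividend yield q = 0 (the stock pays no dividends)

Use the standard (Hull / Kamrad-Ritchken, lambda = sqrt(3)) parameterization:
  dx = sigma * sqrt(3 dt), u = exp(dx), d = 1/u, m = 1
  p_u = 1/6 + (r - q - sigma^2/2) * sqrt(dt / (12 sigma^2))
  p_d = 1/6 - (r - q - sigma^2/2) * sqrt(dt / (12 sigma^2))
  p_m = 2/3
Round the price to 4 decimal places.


dt = T/N = 0.083333; dx = sigma*sqrt(3*dt) = 0.195000
u = exp(dx) = 1.215311; d = 1/u = 0.822835
p_u = 0.157895, p_m = 0.666667, p_d = 0.175438
Discount per step: exp(-r*dt) = 0.997088
Stock lattice S(k, j) with j the centered position index:
  k=0: S(0,+0) = 9.5600
  k=1: S(1,-1) = 7.8663; S(1,+0) = 9.5600; S(1,+1) = 11.6184
  k=2: S(2,-2) = 6.4727; S(2,-1) = 7.8663; S(2,+0) = 9.5600; S(2,+1) = 11.6184; S(2,+2) = 14.1199
  k=3: S(3,-3) = 5.3259; S(3,-2) = 6.4727; S(3,-1) = 7.8663; S(3,+0) = 9.5600; S(3,+1) = 11.6184; S(3,+2) = 14.1199; S(3,+3) = 17.1601
Terminal payoffs V(N, j) = max(S_T - K, 0):
  V(3,-3) = 0.000000; V(3,-2) = 0.000000; V(3,-1) = 0.000000; V(3,+0) = 0.000000; V(3,+1) = 1.048373; V(3,+2) = 3.549936; V(3,+3) = 6.590114
Backward induction: V(k, j) = exp(-r*dt) * [p_u * V(k+1, j+1) + p_m * V(k+1, j) + p_d * V(k+1, j-1)]
  V(2,-2) = exp(-r*dt) * [p_u*0.000000 + p_m*0.000000 + p_d*0.000000] = 0.000000
  V(2,-1) = exp(-r*dt) * [p_u*0.000000 + p_m*0.000000 + p_d*0.000000] = 0.000000
  V(2,+0) = exp(-r*dt) * [p_u*1.048373 + p_m*0.000000 + p_d*0.000000] = 0.165051
  V(2,+1) = exp(-r*dt) * [p_u*3.549936 + p_m*1.048373 + p_d*0.000000] = 1.255766
  V(2,+2) = exp(-r*dt) * [p_u*6.590114 + p_m*3.549936 + p_d*1.048373] = 3.580638
  V(1,-1) = exp(-r*dt) * [p_u*0.165051 + p_m*0.000000 + p_d*0.000000] = 0.025985
  V(1,+0) = exp(-r*dt) * [p_u*1.255766 + p_m*0.165051 + p_d*0.000000] = 0.307416
  V(1,+1) = exp(-r*dt) * [p_u*3.580638 + p_m*1.255766 + p_d*0.165051] = 1.427330
  V(0,+0) = exp(-r*dt) * [p_u*1.427330 + p_m*0.307416 + p_d*0.025985] = 0.433605

Answer: Price = V(0,0) = 0.4336


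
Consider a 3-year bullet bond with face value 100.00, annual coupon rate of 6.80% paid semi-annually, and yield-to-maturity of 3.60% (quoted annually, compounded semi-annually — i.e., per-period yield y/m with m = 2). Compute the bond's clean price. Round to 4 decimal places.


Coupon per period c = face * coupon_rate / m = 3.400000
Periods per year m = 2; per-period yield y/m = 0.018000
Number of cashflows N = 6
Cashflows (t years, CF_t, discount factor 1/(1+y/m)^(m*t), PV):
  t = 0.5000: CF_t = 3.400000, DF = 0.982318, PV = 3.339882
  t = 1.0000: CF_t = 3.400000, DF = 0.964949, PV = 3.280827
  t = 1.5000: CF_t = 3.400000, DF = 0.947887, PV = 3.222817
  t = 2.0000: CF_t = 3.400000, DF = 0.931127, PV = 3.165832
  t = 2.5000: CF_t = 3.400000, DF = 0.914663, PV = 3.109854
  t = 3.0000: CF_t = 103.400000, DF = 0.898490, PV = 92.903884
Price P = sum_t PV_t = 109.023096

Answer: Price = 109.0231


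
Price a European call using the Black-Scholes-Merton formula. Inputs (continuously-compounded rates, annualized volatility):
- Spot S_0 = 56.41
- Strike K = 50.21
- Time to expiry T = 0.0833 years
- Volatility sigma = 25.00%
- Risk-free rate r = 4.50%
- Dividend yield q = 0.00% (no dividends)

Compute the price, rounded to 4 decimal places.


Answer: Price = 6.4640

Derivation:
d1 = (ln(S/K) + (r - q + 0.5*sigma^2) * T) / (sigma * sqrt(T)) = 1.70168348
d2 = d1 - sigma * sqrt(T) = 1.62952913
exp(-rT) = 0.99625852; exp(-qT) = 1.00000000
C = S_0 * exp(-qT) * N(d1) - K * exp(-rT) * N(d2)
N(d1) = 0.95559264; N(d2) = 0.94839947
C = 56.4100 * 1.00000000 * 0.95559264 - 50.2100 * 0.99625852 * 0.94839947 = 6.4640


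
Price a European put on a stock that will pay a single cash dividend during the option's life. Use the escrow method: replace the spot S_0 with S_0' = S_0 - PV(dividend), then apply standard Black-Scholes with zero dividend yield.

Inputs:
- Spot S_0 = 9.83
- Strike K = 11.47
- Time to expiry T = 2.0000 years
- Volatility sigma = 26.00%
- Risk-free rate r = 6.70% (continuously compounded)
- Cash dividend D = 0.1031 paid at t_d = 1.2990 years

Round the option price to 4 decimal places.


PV(D) = D * exp(-r * t_d) = 0.1031 * 0.91664685 = 0.09450629
S_0' = S_0 - PV(D) = 9.8300 - 0.09450629 = 9.73549371
d1 = (ln(S_0'/K) + (r + sigma^2/2)*T) / (sigma*sqrt(T)) = 0.10237661
d2 = d1 - sigma*sqrt(T) = -0.26531892
exp(-rT) = 0.87459006
N(-d1) = 0.45922887; N(-d2) = 0.60461810
P = K * exp(-rT) * N(-d2) - S_0' * N(-d1) = 11.4700 * 0.87459006 * 0.60461810 - 9.73549371 * 0.45922887 = 1.5944

Answer: Price = 1.5944


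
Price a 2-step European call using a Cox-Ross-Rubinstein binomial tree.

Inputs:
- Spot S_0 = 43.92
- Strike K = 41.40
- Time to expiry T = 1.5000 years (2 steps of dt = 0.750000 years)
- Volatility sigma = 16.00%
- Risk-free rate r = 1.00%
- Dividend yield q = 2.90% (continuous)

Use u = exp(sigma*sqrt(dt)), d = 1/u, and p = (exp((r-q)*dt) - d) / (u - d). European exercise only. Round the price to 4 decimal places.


Answer: Price = V(0,0) = 4.0056

Derivation:
dt = T/N = 0.750000
u = exp(sigma*sqrt(dt)) = 1.148623; d = 1/u = 0.870607
p = (exp((r-q)*dt) - d) / (u - d) = 0.414522
Discount per step: exp(-r*dt) = 0.992528
Stock lattice S(k, i) with i counting down-moves:
  k=0: S(0,0) = 43.9200
  k=1: S(1,0) = 50.4475; S(1,1) = 38.2371
  k=2: S(2,0) = 57.9452; S(2,1) = 43.9200; S(2,2) = 33.2895
Terminal payoffs V(N, i) = max(S_T - K, 0):
  V(2,0) = 16.545211; V(2,1) = 2.520000; V(2,2) = 0.000000
Backward induction: V(k, i) = exp(-r*dt) * [p * V(k+1, i) + (1-p) * V(k+1, i+1)].
  V(1,0) = exp(-r*dt) * [p*16.545211 + (1-p)*2.520000] = 8.271485
  V(1,1) = exp(-r*dt) * [p*2.520000 + (1-p)*0.000000] = 1.036790
  V(0,0) = exp(-r*dt) * [p*8.271485 + (1-p)*1.036790] = 4.005573


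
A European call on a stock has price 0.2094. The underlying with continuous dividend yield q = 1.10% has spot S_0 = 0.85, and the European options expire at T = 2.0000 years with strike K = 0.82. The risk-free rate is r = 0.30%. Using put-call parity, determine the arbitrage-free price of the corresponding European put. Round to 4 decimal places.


Put-call parity: C - P = S_0 * exp(-qT) - K * exp(-rT).
S_0 * exp(-qT) = 0.8500 * 0.97824024 = 0.83150420
K * exp(-rT) = 0.8200 * 0.99401796 = 0.81509473
P = C - S*exp(-qT) + K*exp(-rT)
P = 0.2094 - 0.83150420 + 0.81509473 = 0.1930

Answer: Put price = 0.1930


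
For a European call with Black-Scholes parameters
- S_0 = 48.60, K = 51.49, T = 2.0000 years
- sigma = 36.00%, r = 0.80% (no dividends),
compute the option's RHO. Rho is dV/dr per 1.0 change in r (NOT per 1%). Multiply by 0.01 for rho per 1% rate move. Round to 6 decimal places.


d1 = 0.1725260345; d2 = -0.3365908479
phi(d1) = 0.3930489385; exp(-qT) = 1.0000000000; exp(-rT) = 0.9841273201
N(d2) = 0.3682126782
Rho = K*T*exp(-rT)*N(d2) = 51.4900 * 2.0000 * 0.9841273201 * 0.3682126782 = 37.316673

Answer: Rho = 37.316673


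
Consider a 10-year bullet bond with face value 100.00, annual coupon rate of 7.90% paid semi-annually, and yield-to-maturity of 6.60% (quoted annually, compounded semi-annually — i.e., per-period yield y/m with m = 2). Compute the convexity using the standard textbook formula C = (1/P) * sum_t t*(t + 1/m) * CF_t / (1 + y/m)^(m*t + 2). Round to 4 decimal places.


Coupon per period c = face * coupon_rate / m = 3.950000
Periods per year m = 2; per-period yield y/m = 0.033000
Number of cashflows N = 20
Cashflows (t years, CF_t, discount factor 1/(1+y/m)^(m*t), PV):
  t = 0.5000: CF_t = 3.950000, DF = 0.968054, PV = 3.823814
  t = 1.0000: CF_t = 3.950000, DF = 0.937129, PV = 3.701659
  t = 1.5000: CF_t = 3.950000, DF = 0.907192, PV = 3.583407
  t = 2.0000: CF_t = 3.950000, DF = 0.878211, PV = 3.468932
  t = 2.5000: CF_t = 3.950000, DF = 0.850156, PV = 3.358114
  t = 3.0000: CF_t = 3.950000, DF = 0.822997, PV = 3.250837
  t = 3.5000: CF_t = 3.950000, DF = 0.796705, PV = 3.146986
  t = 4.0000: CF_t = 3.950000, DF = 0.771254, PV = 3.046453
  t = 4.5000: CF_t = 3.950000, DF = 0.746616, PV = 2.949132
  t = 5.0000: CF_t = 3.950000, DF = 0.722764, PV = 2.854920
  t = 5.5000: CF_t = 3.950000, DF = 0.699675, PV = 2.763717
  t = 6.0000: CF_t = 3.950000, DF = 0.677323, PV = 2.675428
  t = 6.5000: CF_t = 3.950000, DF = 0.655686, PV = 2.589959
  t = 7.0000: CF_t = 3.950000, DF = 0.634739, PV = 2.507221
  t = 7.5000: CF_t = 3.950000, DF = 0.614462, PV = 2.427126
  t = 8.0000: CF_t = 3.950000, DF = 0.594833, PV = 2.349589
  t = 8.5000: CF_t = 3.950000, DF = 0.575830, PV = 2.274530
  t = 9.0000: CF_t = 3.950000, DF = 0.557435, PV = 2.201868
  t = 9.5000: CF_t = 3.950000, DF = 0.539627, PV = 2.131528
  t = 10.0000: CF_t = 103.950000, DF = 0.522388, PV = 54.302280
Price P = sum_t PV_t = 109.407500
Convexity numerator sum_t t*(t + 1/m) * CF_t / (1+y/m)^(m*t + 2):
  t = 0.5000: term = 1.791703
  t = 1.0000: term = 5.203398
  t = 1.5000: term = 10.074343
  t = 2.0000: term = 16.254184
  t = 2.5000: term = 23.602397
  t = 3.0000: term = 31.987760
  t = 3.5000: term = 41.287847
  t = 4.0000: term = 51.388553
  t = 4.5000: term = 62.183631
  t = 5.0000: term = 73.574265
  t = 5.5000: term = 85.468652
  t = 6.0000: term = 97.781614
  t = 6.5000: term = 110.434220
  t = 7.0000: term = 123.353437
  t = 7.5000: term = 136.471788
  t = 8.0000: term = 149.727034
  t = 8.5000: term = 163.061871
  t = 9.0000: term = 176.423641
  t = 9.5000: term = 189.764054
  t = 10.0000: term = 5343.265070
Convexity = (1/P) * sum = 6893.099461 / 109.407500 = 63.003902

Answer: Convexity = 63.0039


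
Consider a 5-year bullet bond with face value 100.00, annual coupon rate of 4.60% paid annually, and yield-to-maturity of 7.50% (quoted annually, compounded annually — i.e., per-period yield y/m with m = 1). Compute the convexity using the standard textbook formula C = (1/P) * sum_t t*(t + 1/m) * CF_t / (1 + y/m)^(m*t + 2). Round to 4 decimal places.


Coupon per period c = face * coupon_rate / m = 4.600000
Periods per year m = 1; per-period yield y/m = 0.075000
Number of cashflows N = 5
Cashflows (t years, CF_t, discount factor 1/(1+y/m)^(m*t), PV):
  t = 1.0000: CF_t = 4.600000, DF = 0.930233, PV = 4.279070
  t = 2.0000: CF_t = 4.600000, DF = 0.865333, PV = 3.980530
  t = 3.0000: CF_t = 4.600000, DF = 0.804961, PV = 3.702819
  t = 4.0000: CF_t = 4.600000, DF = 0.748801, PV = 3.444482
  t = 5.0000: CF_t = 104.600000, DF = 0.696559, PV = 72.860033
Price P = sum_t PV_t = 88.266934
Convexity numerator sum_t t*(t + 1/m) * CF_t / (1+y/m)^(m*t + 2):
  t = 1.0000: term = 7.405637
  t = 2.0000: term = 20.666895
  t = 3.0000: term = 38.450037
  t = 4.0000: term = 59.612460
  t = 5.0000: term = 1891.444879
Convexity = (1/P) * sum = 2017.579907 / 88.266934 = 22.857709

Answer: Convexity = 22.8577


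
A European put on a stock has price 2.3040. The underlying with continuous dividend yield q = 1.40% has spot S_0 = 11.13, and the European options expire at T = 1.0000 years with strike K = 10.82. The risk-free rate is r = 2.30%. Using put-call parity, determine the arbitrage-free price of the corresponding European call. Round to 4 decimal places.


Put-call parity: C - P = S_0 * exp(-qT) - K * exp(-rT).
S_0 * exp(-qT) = 11.1300 * 0.98609754 = 10.97526567
K * exp(-rT) = 10.8200 * 0.97726248 = 10.57398007
C = P + S*exp(-qT) - K*exp(-rT)
C = 2.3040 + 10.97526567 - 10.57398007 = 2.7053

Answer: Call price = 2.7053


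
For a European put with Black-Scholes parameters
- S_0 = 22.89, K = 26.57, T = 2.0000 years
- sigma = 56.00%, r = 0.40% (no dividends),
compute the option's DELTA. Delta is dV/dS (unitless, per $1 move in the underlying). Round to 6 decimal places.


d1 = 0.2178360807; d2 = -0.5741235143
phi(d1) = 0.3895882713; exp(-qT) = 1.0000000000; exp(-rT) = 0.9920319148
N(-d1) = 0.4137784156
Delta = -exp(-qT) * N(-d1) = -1.0000000000 * 0.4137784156 = -0.413778

Answer: Delta = -0.413778


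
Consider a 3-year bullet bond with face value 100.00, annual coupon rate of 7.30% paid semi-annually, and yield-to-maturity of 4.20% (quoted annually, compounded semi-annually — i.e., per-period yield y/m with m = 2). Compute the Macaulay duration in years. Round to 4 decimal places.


Answer: Macaulay duration = 2.7599 years

Derivation:
Coupon per period c = face * coupon_rate / m = 3.650000
Periods per year m = 2; per-period yield y/m = 0.021000
Number of cashflows N = 6
Cashflows (t years, CF_t, discount factor 1/(1+y/m)^(m*t), PV):
  t = 0.5000: CF_t = 3.650000, DF = 0.979432, PV = 3.574927
  t = 1.0000: CF_t = 3.650000, DF = 0.959287, PV = 3.501397
  t = 1.5000: CF_t = 3.650000, DF = 0.939556, PV = 3.429380
  t = 2.0000: CF_t = 3.650000, DF = 0.920231, PV = 3.358844
  t = 2.5000: CF_t = 3.650000, DF = 0.901304, PV = 3.289760
  t = 3.0000: CF_t = 103.650000, DF = 0.882766, PV = 91.498685
Price P = sum_t PV_t = 108.652993
Macaulay numerator sum_t t * PV_t:
  t * PV_t at t = 0.5000: 1.787463
  t * PV_t at t = 1.0000: 3.501397
  t * PV_t at t = 1.5000: 5.144070
  t * PV_t at t = 2.0000: 6.717689
  t * PV_t at t = 2.5000: 8.224399
  t * PV_t at t = 3.0000: 274.496056
Macaulay duration D = (sum_t t * PV_t) / P = 299.871074 / 108.652993 = 2.759897


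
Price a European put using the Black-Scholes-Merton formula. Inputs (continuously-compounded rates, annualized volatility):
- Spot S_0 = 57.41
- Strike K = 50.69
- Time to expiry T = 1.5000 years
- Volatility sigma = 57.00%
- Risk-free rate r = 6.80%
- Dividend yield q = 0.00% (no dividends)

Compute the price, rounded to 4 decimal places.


Answer: Price = 8.9660

Derivation:
d1 = (ln(S/K) + (r - q + 0.5*sigma^2) * T) / (sigma * sqrt(T)) = 0.67348771
d2 = d1 - sigma * sqrt(T) = -0.02461687
exp(-rT) = 0.90302955; exp(-qT) = 1.00000000
P = K * exp(-rT) * N(-d2) - S_0 * exp(-qT) * N(-d1)
N(-d1) = 0.25031853; N(-d2) = 0.50981972
P = 50.6900 * 0.90302955 * 0.50981972 - 57.4100 * 1.00000000 * 0.25031853 = 8.9660


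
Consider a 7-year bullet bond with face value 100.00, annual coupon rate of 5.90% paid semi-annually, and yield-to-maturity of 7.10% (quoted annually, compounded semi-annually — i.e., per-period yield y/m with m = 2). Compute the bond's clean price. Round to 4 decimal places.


Answer: Price = 93.4696

Derivation:
Coupon per period c = face * coupon_rate / m = 2.950000
Periods per year m = 2; per-period yield y/m = 0.035500
Number of cashflows N = 14
Cashflows (t years, CF_t, discount factor 1/(1+y/m)^(m*t), PV):
  t = 0.5000: CF_t = 2.950000, DF = 0.965717, PV = 2.848865
  t = 1.0000: CF_t = 2.950000, DF = 0.932609, PV = 2.751198
  t = 1.5000: CF_t = 2.950000, DF = 0.900637, PV = 2.656879
  t = 2.0000: CF_t = 2.950000, DF = 0.869760, PV = 2.565793
  t = 2.5000: CF_t = 2.950000, DF = 0.839942, PV = 2.477830
  t = 3.0000: CF_t = 2.950000, DF = 0.811147, PV = 2.392883
  t = 3.5000: CF_t = 2.950000, DF = 0.783338, PV = 2.310848
  t = 4.0000: CF_t = 2.950000, DF = 0.756483, PV = 2.231625
  t = 4.5000: CF_t = 2.950000, DF = 0.730549, PV = 2.155118
  t = 5.0000: CF_t = 2.950000, DF = 0.705503, PV = 2.081234
  t = 5.5000: CF_t = 2.950000, DF = 0.681316, PV = 2.009883
  t = 6.0000: CF_t = 2.950000, DF = 0.657959, PV = 1.940979
  t = 6.5000: CF_t = 2.950000, DF = 0.635402, PV = 1.874436
  t = 7.0000: CF_t = 102.950000, DF = 0.613619, PV = 63.172041
Price P = sum_t PV_t = 93.469611


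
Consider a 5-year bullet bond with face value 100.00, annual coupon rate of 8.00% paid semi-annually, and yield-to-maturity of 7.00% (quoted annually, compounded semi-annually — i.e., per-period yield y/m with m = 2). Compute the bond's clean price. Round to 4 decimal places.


Coupon per period c = face * coupon_rate / m = 4.000000
Periods per year m = 2; per-period yield y/m = 0.035000
Number of cashflows N = 10
Cashflows (t years, CF_t, discount factor 1/(1+y/m)^(m*t), PV):
  t = 0.5000: CF_t = 4.000000, DF = 0.966184, PV = 3.864734
  t = 1.0000: CF_t = 4.000000, DF = 0.933511, PV = 3.734043
  t = 1.5000: CF_t = 4.000000, DF = 0.901943, PV = 3.607771
  t = 2.0000: CF_t = 4.000000, DF = 0.871442, PV = 3.485769
  t = 2.5000: CF_t = 4.000000, DF = 0.841973, PV = 3.367893
  t = 3.0000: CF_t = 4.000000, DF = 0.813501, PV = 3.254003
  t = 3.5000: CF_t = 4.000000, DF = 0.785991, PV = 3.143964
  t = 4.0000: CF_t = 4.000000, DF = 0.759412, PV = 3.037646
  t = 4.5000: CF_t = 4.000000, DF = 0.733731, PV = 2.934924
  t = 5.0000: CF_t = 104.000000, DF = 0.708919, PV = 73.727557
Price P = sum_t PV_t = 104.158303

Answer: Price = 104.1583


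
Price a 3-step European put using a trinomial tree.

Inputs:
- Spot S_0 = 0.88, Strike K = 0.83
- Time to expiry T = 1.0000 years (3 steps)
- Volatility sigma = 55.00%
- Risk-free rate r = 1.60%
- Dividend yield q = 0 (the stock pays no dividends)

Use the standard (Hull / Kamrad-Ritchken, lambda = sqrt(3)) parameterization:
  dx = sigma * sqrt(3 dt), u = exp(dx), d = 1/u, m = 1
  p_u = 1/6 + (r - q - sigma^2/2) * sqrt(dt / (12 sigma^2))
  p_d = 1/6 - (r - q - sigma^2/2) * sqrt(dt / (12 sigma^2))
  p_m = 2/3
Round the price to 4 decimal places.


dt = T/N = 0.333333; dx = sigma*sqrt(3*dt) = 0.550000
u = exp(dx) = 1.733253; d = 1/u = 0.576950
p_u = 0.125682, p_m = 0.666667, p_d = 0.207652
Discount per step: exp(-r*dt) = 0.994681
Stock lattice S(k, j) with j the centered position index:
  k=0: S(0,+0) = 0.8800
  k=1: S(1,-1) = 0.5077; S(1,+0) = 0.8800; S(1,+1) = 1.5253
  k=2: S(2,-2) = 0.2929; S(2,-1) = 0.5077; S(2,+0) = 0.8800; S(2,+1) = 1.5253; S(2,+2) = 2.6437
  k=3: S(3,-3) = 0.1690; S(3,-2) = 0.2929; S(3,-1) = 0.5077; S(3,+0) = 0.8800; S(3,+1) = 1.5253; S(3,+2) = 2.6437; S(3,+3) = 4.5821
Terminal payoffs V(N, j) = max(K - S_T, 0):
  V(3,-3) = 0.660996; V(3,-2) = 0.537073; V(3,-1) = 0.322284; V(3,+0) = 0.000000; V(3,+1) = 0.000000; V(3,+2) = 0.000000; V(3,+3) = 0.000000
Backward induction: V(k, j) = exp(-r*dt) * [p_u * V(k+1, j+1) + p_m * V(k+1, j) + p_d * V(k+1, j-1)]
  V(2,-2) = exp(-r*dt) * [p_u*0.322284 + p_m*0.537073 + p_d*0.660996] = 0.532961
  V(2,-1) = exp(-r*dt) * [p_u*0.000000 + p_m*0.322284 + p_d*0.537073] = 0.324644
  V(2,+0) = exp(-r*dt) * [p_u*0.000000 + p_m*0.000000 + p_d*0.322284] = 0.066567
  V(2,+1) = exp(-r*dt) * [p_u*0.000000 + p_m*0.000000 + p_d*0.000000] = 0.000000
  V(2,+2) = exp(-r*dt) * [p_u*0.000000 + p_m*0.000000 + p_d*0.000000] = 0.000000
  V(1,-1) = exp(-r*dt) * [p_u*0.066567 + p_m*0.324644 + p_d*0.532961] = 0.333681
  V(1,+0) = exp(-r*dt) * [p_u*0.000000 + p_m*0.066567 + p_d*0.324644] = 0.111196
  V(1,+1) = exp(-r*dt) * [p_u*0.000000 + p_m*0.000000 + p_d*0.066567] = 0.013749
  V(0,+0) = exp(-r*dt) * [p_u*0.013749 + p_m*0.111196 + p_d*0.333681] = 0.144376

Answer: Price = V(0,0) = 0.1444


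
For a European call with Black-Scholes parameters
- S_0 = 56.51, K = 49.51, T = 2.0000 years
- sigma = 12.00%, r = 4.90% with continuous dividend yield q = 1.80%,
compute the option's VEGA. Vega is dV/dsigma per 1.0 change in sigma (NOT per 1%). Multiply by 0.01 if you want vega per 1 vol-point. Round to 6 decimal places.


d1 = 1.2294403395; d2 = 1.0597347120
phi(d1) = 0.1873643228; exp(-qT) = 0.9646402935; exp(-rT) = 0.9066489038
Vega = S * exp(-qT) * phi(d1) * sqrt(T) = 56.5100 * 0.9646402935 * 0.1873643228 * 1.4142135624 = 14.444170

Answer: Vega = 14.444170


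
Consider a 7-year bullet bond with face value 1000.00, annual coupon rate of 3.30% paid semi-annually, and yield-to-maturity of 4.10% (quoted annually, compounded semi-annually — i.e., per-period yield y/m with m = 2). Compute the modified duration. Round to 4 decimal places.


Answer: Modified duration = 6.1596

Derivation:
Coupon per period c = face * coupon_rate / m = 16.500000
Periods per year m = 2; per-period yield y/m = 0.020500
Number of cashflows N = 14
Cashflows (t years, CF_t, discount factor 1/(1+y/m)^(m*t), PV):
  t = 0.5000: CF_t = 16.500000, DF = 0.979912, PV = 16.168545
  t = 1.0000: CF_t = 16.500000, DF = 0.960227, PV = 15.843748
  t = 1.5000: CF_t = 16.500000, DF = 0.940938, PV = 15.525476
  t = 2.0000: CF_t = 16.500000, DF = 0.922036, PV = 15.213597
  t = 2.5000: CF_t = 16.500000, DF = 0.903514, PV = 14.907983
  t = 3.0000: CF_t = 16.500000, DF = 0.885364, PV = 14.608509
  t = 3.5000: CF_t = 16.500000, DF = 0.867579, PV = 14.315050
  t = 4.0000: CF_t = 16.500000, DF = 0.850151, PV = 14.027487
  t = 4.5000: CF_t = 16.500000, DF = 0.833073, PV = 13.745700
  t = 5.0000: CF_t = 16.500000, DF = 0.816338, PV = 13.469574
  t = 5.5000: CF_t = 16.500000, DF = 0.799939, PV = 13.198994
  t = 6.0000: CF_t = 16.500000, DF = 0.783870, PV = 12.933850
  t = 6.5000: CF_t = 16.500000, DF = 0.768123, PV = 12.674033
  t = 7.0000: CF_t = 1016.500000, DF = 0.752693, PV = 765.112428
Price P = sum_t PV_t = 951.744974
First compute Macaulay numerator sum_t t * PV_t:
  t * PV_t at t = 0.5000: 8.084272
  t * PV_t at t = 1.0000: 15.843748
  t * PV_t at t = 1.5000: 23.288214
  t * PV_t at t = 2.0000: 30.427194
  t * PV_t at t = 2.5000: 37.269958
  t * PV_t at t = 3.0000: 43.825527
  t * PV_t at t = 3.5000: 50.102676
  t * PV_t at t = 4.0000: 56.109948
  t * PV_t at t = 4.5000: 61.855650
  t * PV_t at t = 5.0000: 67.347869
  t * PV_t at t = 5.5000: 72.594469
  t * PV_t at t = 6.0000: 77.603103
  t * PV_t at t = 6.5000: 82.381213
  t * PV_t at t = 7.0000: 5355.786994
Macaulay duration D = 5982.520835 / 951.744974 = 6.285844
Modified duration = D / (1 + y/m) = 6.285844 / (1 + 0.020500) = 6.159573


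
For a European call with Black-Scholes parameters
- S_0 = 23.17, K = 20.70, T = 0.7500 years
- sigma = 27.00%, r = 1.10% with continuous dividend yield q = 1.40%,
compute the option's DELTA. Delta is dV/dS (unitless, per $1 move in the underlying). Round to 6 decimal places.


d1 = 0.5893768524; d2 = 0.3555499934
phi(d1) = 0.3353364005; exp(-qT) = 0.9895549326; exp(-rT) = 0.9917839379
N(d1) = 0.7221957495
Delta = exp(-qT) * N(d1) = 0.9895549326 * 0.7221957495 = 0.714652

Answer: Delta = 0.714652
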